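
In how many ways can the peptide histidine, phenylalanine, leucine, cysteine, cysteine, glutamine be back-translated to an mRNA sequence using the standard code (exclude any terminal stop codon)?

192

His: 2 codons.
Phe: 2 codons.
Leu: 6 codons.
Cys: 2 codons.
Cys: 2 codons.
Gln: 2 codons.
2 × 2 × 6 × 2 × 2 × 2 = 192.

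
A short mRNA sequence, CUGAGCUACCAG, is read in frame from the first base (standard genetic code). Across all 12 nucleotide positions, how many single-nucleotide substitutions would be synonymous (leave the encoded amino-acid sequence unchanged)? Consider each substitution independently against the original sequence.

Codon 1 (CUG, Leu): 4 synonymous substitutions.
Codon 2 (AGC, Ser): 1 synonymous substitution.
Codon 3 (UAC, Tyr): 1 synonymous substitution.
Codon 4 (CAG, Gln): 1 synonymous substitution.
Total: 4 + 1 + 1 + 1 = 7.

7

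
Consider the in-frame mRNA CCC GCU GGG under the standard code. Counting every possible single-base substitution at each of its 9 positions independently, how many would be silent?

Codon 1 (CCC, Pro): 3 synonymous substitutions.
Codon 2 (GCU, Ala): 3 synonymous substitutions.
Codon 3 (GGG, Gly): 3 synonymous substitutions.
Total: 3 + 3 + 3 = 9.

9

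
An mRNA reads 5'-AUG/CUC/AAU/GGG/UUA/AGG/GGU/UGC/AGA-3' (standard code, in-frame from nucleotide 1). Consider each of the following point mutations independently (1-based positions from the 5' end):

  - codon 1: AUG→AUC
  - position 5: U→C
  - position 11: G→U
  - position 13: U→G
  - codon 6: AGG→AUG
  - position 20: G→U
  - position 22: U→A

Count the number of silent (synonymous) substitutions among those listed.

0

Codon 1: AUG (Met) → AUC (Ile) — missense.
Codon 2: CUC (Leu) → CCC (Pro) — missense.
Codon 4: GGG (Gly) → GUG (Val) — missense.
Codon 5: UUA (Leu) → GUA (Val) — missense.
Codon 6: AGG (Arg) → AUG (Met) — missense.
Codon 7: GGU (Gly) → GUU (Val) — missense.
Codon 8: UGC (Cys) → AGC (Ser) — missense.
Synonymous: 0 of 7.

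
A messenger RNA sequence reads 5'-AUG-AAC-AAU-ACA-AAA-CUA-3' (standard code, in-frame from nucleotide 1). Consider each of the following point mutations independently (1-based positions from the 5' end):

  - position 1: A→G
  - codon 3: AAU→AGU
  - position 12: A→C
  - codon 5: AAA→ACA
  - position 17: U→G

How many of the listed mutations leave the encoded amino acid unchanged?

1

Codon 1: AUG (Met) → GUG (Val) — missense.
Codon 3: AAU (Asn) → AGU (Ser) — missense.
Codon 4: ACA (Thr) → ACC (Thr) — synonymous.
Codon 5: AAA (Lys) → ACA (Thr) — missense.
Codon 6: CUA (Leu) → CGA (Arg) — missense.
Synonymous: 1 of 5.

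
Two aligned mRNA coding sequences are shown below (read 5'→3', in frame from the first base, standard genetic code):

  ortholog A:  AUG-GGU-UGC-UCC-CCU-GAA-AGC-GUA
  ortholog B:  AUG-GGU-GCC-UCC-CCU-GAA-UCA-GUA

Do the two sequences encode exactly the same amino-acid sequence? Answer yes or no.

Codon 1: AUG Met / AUG Met — identical.
Codon 2: GGU Gly / GGU Gly — identical.
Codon 3: UGC Cys / GCC Ala — nonsynonymous.
Codon 4: UCC Ser / UCC Ser — identical.
Codon 5: CCU Pro / CCU Pro — identical.
Codon 6: GAA Glu / GAA Glu — identical.
Codon 7: AGC Ser / UCA Ser — synonymous.
Codon 8: GUA Val / GUA Val — identical.
Nonsynonymous differences: 1 → different protein.

no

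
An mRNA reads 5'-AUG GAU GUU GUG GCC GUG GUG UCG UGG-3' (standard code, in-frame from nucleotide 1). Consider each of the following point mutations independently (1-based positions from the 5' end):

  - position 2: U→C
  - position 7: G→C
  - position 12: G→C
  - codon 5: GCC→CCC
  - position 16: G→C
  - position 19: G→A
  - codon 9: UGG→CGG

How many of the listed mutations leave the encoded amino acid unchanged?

Codon 1: AUG (Met) → ACG (Thr) — missense.
Codon 3: GUU (Val) → CUU (Leu) — missense.
Codon 4: GUG (Val) → GUC (Val) — synonymous.
Codon 5: GCC (Ala) → CCC (Pro) — missense.
Codon 6: GUG (Val) → CUG (Leu) — missense.
Codon 7: GUG (Val) → AUG (Met) — missense.
Codon 9: UGG (Trp) → CGG (Arg) — missense.
Synonymous: 1 of 7.

1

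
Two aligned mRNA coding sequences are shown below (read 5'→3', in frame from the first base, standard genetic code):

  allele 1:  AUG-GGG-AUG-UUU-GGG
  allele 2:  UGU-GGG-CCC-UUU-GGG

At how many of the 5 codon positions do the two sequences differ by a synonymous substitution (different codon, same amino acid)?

0

Codon 1: AUG Met / UGU Cys — nonsynonymous.
Codon 2: GGG Gly / GGG Gly — identical.
Codon 3: AUG Met / CCC Pro — nonsynonymous.
Codon 4: UUU Phe / UUU Phe — identical.
Codon 5: GGG Gly / GGG Gly — identical.
Synonymous differences: 0.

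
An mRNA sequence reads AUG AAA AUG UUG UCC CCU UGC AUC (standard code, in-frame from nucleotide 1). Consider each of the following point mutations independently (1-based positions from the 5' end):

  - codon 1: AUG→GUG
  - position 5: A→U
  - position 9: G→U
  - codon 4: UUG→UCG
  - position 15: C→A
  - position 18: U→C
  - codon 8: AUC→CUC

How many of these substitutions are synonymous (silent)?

Codon 1: AUG (Met) → GUG (Val) — missense.
Codon 2: AAA (Lys) → AUA (Ile) — missense.
Codon 3: AUG (Met) → AUU (Ile) — missense.
Codon 4: UUG (Leu) → UCG (Ser) — missense.
Codon 5: UCC (Ser) → UCA (Ser) — synonymous.
Codon 6: CCU (Pro) → CCC (Pro) — synonymous.
Codon 8: AUC (Ile) → CUC (Leu) — missense.
Synonymous: 2 of 7.

2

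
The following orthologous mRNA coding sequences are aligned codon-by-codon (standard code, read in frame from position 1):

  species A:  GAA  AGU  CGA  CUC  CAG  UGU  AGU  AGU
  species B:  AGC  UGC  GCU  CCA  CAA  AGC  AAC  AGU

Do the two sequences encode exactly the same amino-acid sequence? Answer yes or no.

no

Codon 1: GAA Glu / AGC Ser — nonsynonymous.
Codon 2: AGU Ser / UGC Cys — nonsynonymous.
Codon 3: CGA Arg / GCU Ala — nonsynonymous.
Codon 4: CUC Leu / CCA Pro — nonsynonymous.
Codon 5: CAG Gln / CAA Gln — synonymous.
Codon 6: UGU Cys / AGC Ser — nonsynonymous.
Codon 7: AGU Ser / AAC Asn — nonsynonymous.
Codon 8: AGU Ser / AGU Ser — identical.
Nonsynonymous differences: 6 → different protein.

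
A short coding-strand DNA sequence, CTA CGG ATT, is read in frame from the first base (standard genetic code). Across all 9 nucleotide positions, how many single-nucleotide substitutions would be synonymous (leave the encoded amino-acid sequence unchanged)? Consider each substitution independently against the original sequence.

10

Codon 1 (CTA, Leu): 4 synonymous substitutions.
Codon 2 (CGG, Arg): 4 synonymous substitutions.
Codon 3 (ATT, Ile): 2 synonymous substitutions.
Total: 4 + 4 + 2 = 10.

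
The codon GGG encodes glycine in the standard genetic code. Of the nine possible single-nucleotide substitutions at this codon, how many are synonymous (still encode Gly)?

3

Position 1: none → 0 synonymous.
Position 2: none → 0 synonymous.
Position 3: GGT, GGC, GGA → 3 synonymous.
Total: 0 + 0 + 3 = 3.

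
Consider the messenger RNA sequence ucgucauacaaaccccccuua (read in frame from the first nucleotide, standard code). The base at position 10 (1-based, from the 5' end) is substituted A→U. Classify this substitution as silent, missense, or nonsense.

nonsense

Position 10 falls in codon 4: AAA → Lys.
After the substitution the codon is UAA → Stop.
The new codon is a stop codon, so this is a nonsense mutation.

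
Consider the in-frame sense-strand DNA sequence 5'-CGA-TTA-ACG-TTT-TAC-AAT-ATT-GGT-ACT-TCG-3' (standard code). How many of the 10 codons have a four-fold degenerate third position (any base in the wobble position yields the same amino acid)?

Codon 1 CGA (Arg): third position 4-fold.
Codon 2 TTA (Leu): third position 2-fold.
Codon 3 ACG (Thr): third position 4-fold.
Codon 4 TTT (Phe): third position 2-fold.
Codon 5 TAC (Tyr): third position 2-fold.
Codon 6 AAT (Asn): third position 2-fold.
Codon 7 ATT (Ile): third position 3-fold.
Codon 8 GGT (Gly): third position 4-fold.
Codon 9 ACT (Thr): third position 4-fold.
Codon 10 TCG (Ser): third position 4-fold.
Four-fold degenerate third positions: 5.

5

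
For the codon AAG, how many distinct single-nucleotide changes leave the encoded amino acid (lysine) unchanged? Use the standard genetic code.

Position 1: none → 0 synonymous.
Position 2: none → 0 synonymous.
Position 3: AAA → 1 synonymous.
Total: 0 + 0 + 1 = 1.

1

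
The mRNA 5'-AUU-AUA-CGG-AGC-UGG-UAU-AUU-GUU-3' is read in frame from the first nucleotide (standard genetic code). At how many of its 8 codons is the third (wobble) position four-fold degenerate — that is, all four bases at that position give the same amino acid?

Codon 1 AUU (Ile): third position 3-fold.
Codon 2 AUA (Ile): third position 3-fold.
Codon 3 CGG (Arg): third position 4-fold.
Codon 4 AGC (Ser): third position 2-fold.
Codon 5 UGG (Trp): third position 1-fold.
Codon 6 UAU (Tyr): third position 2-fold.
Codon 7 AUU (Ile): third position 3-fold.
Codon 8 GUU (Val): third position 4-fold.
Four-fold degenerate third positions: 2.

2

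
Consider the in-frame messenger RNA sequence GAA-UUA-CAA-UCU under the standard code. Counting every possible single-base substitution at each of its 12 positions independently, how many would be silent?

7

Codon 1 (GAA, Glu): 1 synonymous substitution.
Codon 2 (UUA, Leu): 2 synonymous substitutions.
Codon 3 (CAA, Gln): 1 synonymous substitution.
Codon 4 (UCU, Ser): 3 synonymous substitutions.
Total: 1 + 2 + 1 + 3 = 7.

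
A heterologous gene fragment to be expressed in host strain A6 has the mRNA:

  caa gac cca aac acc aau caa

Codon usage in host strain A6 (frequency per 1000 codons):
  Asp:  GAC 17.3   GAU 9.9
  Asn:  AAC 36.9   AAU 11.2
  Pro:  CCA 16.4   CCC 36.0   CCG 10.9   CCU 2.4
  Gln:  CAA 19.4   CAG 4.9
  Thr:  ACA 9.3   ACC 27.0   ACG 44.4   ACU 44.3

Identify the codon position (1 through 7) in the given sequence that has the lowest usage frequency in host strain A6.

Codon 1 CAA (Gln): 19.4 per 1000.
Codon 2 GAC (Asp): 17.3 per 1000.
Codon 3 CCA (Pro): 16.4 per 1000.
Codon 4 AAC (Asn): 36.9 per 1000.
Codon 5 ACC (Thr): 27.0 per 1000.
Codon 6 AAU (Asn): 11.2 per 1000.
Codon 7 CAA (Gln): 19.4 per 1000.
Lowest frequency is 11.2 at codon 6.

6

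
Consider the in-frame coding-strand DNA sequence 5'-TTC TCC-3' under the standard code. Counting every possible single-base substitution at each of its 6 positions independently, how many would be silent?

Codon 1 (TTC, Phe): 1 synonymous substitution.
Codon 2 (TCC, Ser): 3 synonymous substitutions.
Total: 1 + 3 = 4.

4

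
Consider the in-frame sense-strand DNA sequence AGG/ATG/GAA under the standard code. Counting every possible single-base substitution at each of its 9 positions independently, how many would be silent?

Codon 1 (AGG, Arg): 2 synonymous substitutions.
Codon 2 (ATG, Met): 0 synonymous substitutions.
Codon 3 (GAA, Glu): 1 synonymous substitution.
Total: 2 + 0 + 1 = 3.

3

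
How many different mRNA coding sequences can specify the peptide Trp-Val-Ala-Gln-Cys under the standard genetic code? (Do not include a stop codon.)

64

Trp: 1 codon.
Val: 4 codons.
Ala: 4 codons.
Gln: 2 codons.
Cys: 2 codons.
1 × 4 × 4 × 2 × 2 = 64.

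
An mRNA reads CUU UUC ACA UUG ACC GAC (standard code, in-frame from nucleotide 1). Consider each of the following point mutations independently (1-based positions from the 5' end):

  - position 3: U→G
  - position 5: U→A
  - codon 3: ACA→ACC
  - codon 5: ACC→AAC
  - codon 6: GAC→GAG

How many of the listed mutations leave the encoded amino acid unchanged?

2

Codon 1: CUU (Leu) → CUG (Leu) — synonymous.
Codon 2: UUC (Phe) → UAC (Tyr) — missense.
Codon 3: ACA (Thr) → ACC (Thr) — synonymous.
Codon 5: ACC (Thr) → AAC (Asn) — missense.
Codon 6: GAC (Asp) → GAG (Glu) — missense.
Synonymous: 2 of 5.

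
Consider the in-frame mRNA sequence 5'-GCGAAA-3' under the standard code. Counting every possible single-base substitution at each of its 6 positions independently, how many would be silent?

4

Codon 1 (GCG, Ala): 3 synonymous substitutions.
Codon 2 (AAA, Lys): 1 synonymous substitution.
Total: 3 + 1 = 4.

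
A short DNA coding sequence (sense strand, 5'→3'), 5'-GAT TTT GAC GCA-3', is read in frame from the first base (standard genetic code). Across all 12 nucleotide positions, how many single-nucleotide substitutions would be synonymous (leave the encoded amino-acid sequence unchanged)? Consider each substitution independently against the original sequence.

6

Codon 1 (GAT, Asp): 1 synonymous substitution.
Codon 2 (TTT, Phe): 1 synonymous substitution.
Codon 3 (GAC, Asp): 1 synonymous substitution.
Codon 4 (GCA, Ala): 3 synonymous substitutions.
Total: 1 + 1 + 1 + 3 = 6.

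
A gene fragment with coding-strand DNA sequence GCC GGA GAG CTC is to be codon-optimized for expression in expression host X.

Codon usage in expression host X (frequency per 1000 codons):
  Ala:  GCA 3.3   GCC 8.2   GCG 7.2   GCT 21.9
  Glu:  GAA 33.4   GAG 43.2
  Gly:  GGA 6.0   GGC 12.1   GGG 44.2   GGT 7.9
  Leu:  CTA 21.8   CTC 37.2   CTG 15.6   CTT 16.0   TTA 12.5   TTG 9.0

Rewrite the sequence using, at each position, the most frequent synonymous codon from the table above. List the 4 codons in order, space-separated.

GCT GGG GAG CTC

Codon 1 (Ala): best is GCT at 21.9.
Codon 2 (Gly): best is GGG at 44.2.
Codon 3 (Glu): best is GAG at 43.2.
Codon 4 (Leu): best is CTC at 37.2.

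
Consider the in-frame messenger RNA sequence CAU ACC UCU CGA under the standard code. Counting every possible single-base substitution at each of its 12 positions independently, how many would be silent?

Codon 1 (CAU, His): 1 synonymous substitution.
Codon 2 (ACC, Thr): 3 synonymous substitutions.
Codon 3 (UCU, Ser): 3 synonymous substitutions.
Codon 4 (CGA, Arg): 4 synonymous substitutions.
Total: 1 + 3 + 3 + 4 = 11.

11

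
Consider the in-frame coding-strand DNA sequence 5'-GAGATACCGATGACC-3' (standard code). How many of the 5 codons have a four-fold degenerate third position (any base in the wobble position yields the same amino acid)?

Codon 1 GAG (Glu): third position 2-fold.
Codon 2 ATA (Ile): third position 3-fold.
Codon 3 CCG (Pro): third position 4-fold.
Codon 4 ATG (Met): third position 1-fold.
Codon 5 ACC (Thr): third position 4-fold.
Four-fold degenerate third positions: 2.

2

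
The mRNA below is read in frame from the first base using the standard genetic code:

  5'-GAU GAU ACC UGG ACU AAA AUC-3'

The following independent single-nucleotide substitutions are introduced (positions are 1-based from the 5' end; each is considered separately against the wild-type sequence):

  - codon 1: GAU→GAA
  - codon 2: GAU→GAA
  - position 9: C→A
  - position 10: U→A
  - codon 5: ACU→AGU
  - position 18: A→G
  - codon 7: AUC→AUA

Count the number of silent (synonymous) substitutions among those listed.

Codon 1: GAU (Asp) → GAA (Glu) — missense.
Codon 2: GAU (Asp) → GAA (Glu) — missense.
Codon 3: ACC (Thr) → ACA (Thr) — synonymous.
Codon 4: UGG (Trp) → AGG (Arg) — missense.
Codon 5: ACU (Thr) → AGU (Ser) — missense.
Codon 6: AAA (Lys) → AAG (Lys) — synonymous.
Codon 7: AUC (Ile) → AUA (Ile) — synonymous.
Synonymous: 3 of 7.

3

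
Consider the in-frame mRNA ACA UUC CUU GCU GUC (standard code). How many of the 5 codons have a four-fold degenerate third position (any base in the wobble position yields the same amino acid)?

Codon 1 ACA (Thr): third position 4-fold.
Codon 2 UUC (Phe): third position 2-fold.
Codon 3 CUU (Leu): third position 4-fold.
Codon 4 GCU (Ala): third position 4-fold.
Codon 5 GUC (Val): third position 4-fold.
Four-fold degenerate third positions: 4.

4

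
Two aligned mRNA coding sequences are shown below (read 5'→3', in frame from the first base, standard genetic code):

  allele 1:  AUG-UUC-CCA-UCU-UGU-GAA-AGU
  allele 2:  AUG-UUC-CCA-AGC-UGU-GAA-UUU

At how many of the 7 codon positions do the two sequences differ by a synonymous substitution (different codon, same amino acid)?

1

Codon 1: AUG Met / AUG Met — identical.
Codon 2: UUC Phe / UUC Phe — identical.
Codon 3: CCA Pro / CCA Pro — identical.
Codon 4: UCU Ser / AGC Ser — synonymous.
Codon 5: UGU Cys / UGU Cys — identical.
Codon 6: GAA Glu / GAA Glu — identical.
Codon 7: AGU Ser / UUU Phe — nonsynonymous.
Synonymous differences: 1.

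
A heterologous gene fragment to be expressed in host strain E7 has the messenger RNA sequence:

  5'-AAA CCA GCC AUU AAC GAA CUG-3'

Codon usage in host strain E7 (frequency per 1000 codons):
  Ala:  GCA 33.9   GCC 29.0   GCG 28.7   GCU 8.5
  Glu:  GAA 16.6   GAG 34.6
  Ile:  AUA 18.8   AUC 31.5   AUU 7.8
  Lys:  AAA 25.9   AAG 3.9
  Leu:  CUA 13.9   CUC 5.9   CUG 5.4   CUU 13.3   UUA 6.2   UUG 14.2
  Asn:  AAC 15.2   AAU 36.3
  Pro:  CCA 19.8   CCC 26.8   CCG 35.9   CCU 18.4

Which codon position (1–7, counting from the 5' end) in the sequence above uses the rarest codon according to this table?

Codon 1 AAA (Lys): 25.9 per 1000.
Codon 2 CCA (Pro): 19.8 per 1000.
Codon 3 GCC (Ala): 29.0 per 1000.
Codon 4 AUU (Ile): 7.8 per 1000.
Codon 5 AAC (Asn): 15.2 per 1000.
Codon 6 GAA (Glu): 16.6 per 1000.
Codon 7 CUG (Leu): 5.4 per 1000.
Lowest frequency is 5.4 at codon 7.

7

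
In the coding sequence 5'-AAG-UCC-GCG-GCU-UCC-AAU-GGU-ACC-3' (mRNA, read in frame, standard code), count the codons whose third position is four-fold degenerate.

Codon 1 AAG (Lys): third position 2-fold.
Codon 2 UCC (Ser): third position 4-fold.
Codon 3 GCG (Ala): third position 4-fold.
Codon 4 GCU (Ala): third position 4-fold.
Codon 5 UCC (Ser): third position 4-fold.
Codon 6 AAU (Asn): third position 2-fold.
Codon 7 GGU (Gly): third position 4-fold.
Codon 8 ACC (Thr): third position 4-fold.
Four-fold degenerate third positions: 6.

6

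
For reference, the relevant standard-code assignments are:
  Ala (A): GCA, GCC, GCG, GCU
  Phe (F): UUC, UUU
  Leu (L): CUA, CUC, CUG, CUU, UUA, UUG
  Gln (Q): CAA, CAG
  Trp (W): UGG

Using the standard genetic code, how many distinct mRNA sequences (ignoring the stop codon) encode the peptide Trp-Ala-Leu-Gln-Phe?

96

Trp: 1 codon.
Ala: 4 codons.
Leu: 6 codons.
Gln: 2 codons.
Phe: 2 codons.
1 × 4 × 6 × 2 × 2 = 96.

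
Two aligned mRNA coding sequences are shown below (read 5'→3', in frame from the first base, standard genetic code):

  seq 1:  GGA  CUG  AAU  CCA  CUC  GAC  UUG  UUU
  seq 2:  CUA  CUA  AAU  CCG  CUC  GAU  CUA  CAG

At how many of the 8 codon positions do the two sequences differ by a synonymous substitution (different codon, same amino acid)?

Codon 1: GGA Gly / CUA Leu — nonsynonymous.
Codon 2: CUG Leu / CUA Leu — synonymous.
Codon 3: AAU Asn / AAU Asn — identical.
Codon 4: CCA Pro / CCG Pro — synonymous.
Codon 5: CUC Leu / CUC Leu — identical.
Codon 6: GAC Asp / GAU Asp — synonymous.
Codon 7: UUG Leu / CUA Leu — synonymous.
Codon 8: UUU Phe / CAG Gln — nonsynonymous.
Synonymous differences: 4.

4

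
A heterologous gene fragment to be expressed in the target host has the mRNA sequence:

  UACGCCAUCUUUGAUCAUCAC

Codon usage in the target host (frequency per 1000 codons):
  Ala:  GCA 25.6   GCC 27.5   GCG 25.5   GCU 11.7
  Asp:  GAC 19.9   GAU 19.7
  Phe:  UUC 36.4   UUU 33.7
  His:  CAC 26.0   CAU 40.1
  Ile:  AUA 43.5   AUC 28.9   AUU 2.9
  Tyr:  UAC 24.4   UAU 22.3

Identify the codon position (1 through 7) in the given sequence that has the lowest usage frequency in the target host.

Codon 1 UAC (Tyr): 24.4 per 1000.
Codon 2 GCC (Ala): 27.5 per 1000.
Codon 3 AUC (Ile): 28.9 per 1000.
Codon 4 UUU (Phe): 33.7 per 1000.
Codon 5 GAU (Asp): 19.7 per 1000.
Codon 6 CAU (His): 40.1 per 1000.
Codon 7 CAC (His): 26.0 per 1000.
Lowest frequency is 19.7 at codon 5.

5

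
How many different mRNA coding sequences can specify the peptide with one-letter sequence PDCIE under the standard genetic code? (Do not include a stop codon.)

Pro: 4 codons.
Asp: 2 codons.
Cys: 2 codons.
Ile: 3 codons.
Glu: 2 codons.
4 × 2 × 2 × 3 × 2 = 96.

96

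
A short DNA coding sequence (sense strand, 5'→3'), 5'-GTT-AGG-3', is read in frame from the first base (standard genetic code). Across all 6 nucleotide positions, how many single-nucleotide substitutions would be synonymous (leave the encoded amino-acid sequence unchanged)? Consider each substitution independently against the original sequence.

5

Codon 1 (GTT, Val): 3 synonymous substitutions.
Codon 2 (AGG, Arg): 2 synonymous substitutions.
Total: 3 + 2 = 5.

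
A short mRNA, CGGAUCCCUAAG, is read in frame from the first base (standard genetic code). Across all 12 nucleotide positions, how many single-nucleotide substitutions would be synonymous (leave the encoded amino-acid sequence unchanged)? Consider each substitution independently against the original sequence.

10

Codon 1 (CGG, Arg): 4 synonymous substitutions.
Codon 2 (AUC, Ile): 2 synonymous substitutions.
Codon 3 (CCU, Pro): 3 synonymous substitutions.
Codon 4 (AAG, Lys): 1 synonymous substitution.
Total: 4 + 2 + 3 + 1 = 10.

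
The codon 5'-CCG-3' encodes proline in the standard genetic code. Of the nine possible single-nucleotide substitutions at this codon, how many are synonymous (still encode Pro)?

Position 1: none → 0 synonymous.
Position 2: none → 0 synonymous.
Position 3: CCU, CCC, CCA → 3 synonymous.
Total: 0 + 0 + 3 = 3.

3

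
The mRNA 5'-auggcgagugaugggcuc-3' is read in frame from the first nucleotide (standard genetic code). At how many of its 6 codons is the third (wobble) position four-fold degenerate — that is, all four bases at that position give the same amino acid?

Codon 1 AUG (Met): third position 1-fold.
Codon 2 GCG (Ala): third position 4-fold.
Codon 3 AGU (Ser): third position 2-fold.
Codon 4 GAU (Asp): third position 2-fold.
Codon 5 GGG (Gly): third position 4-fold.
Codon 6 CUC (Leu): third position 4-fold.
Four-fold degenerate third positions: 3.

3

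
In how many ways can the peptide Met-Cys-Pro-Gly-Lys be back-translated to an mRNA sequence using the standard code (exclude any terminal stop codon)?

Met: 1 codon.
Cys: 2 codons.
Pro: 4 codons.
Gly: 4 codons.
Lys: 2 codons.
1 × 2 × 4 × 4 × 2 = 64.

64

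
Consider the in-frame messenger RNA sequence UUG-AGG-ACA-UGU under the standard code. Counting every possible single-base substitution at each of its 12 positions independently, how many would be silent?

Codon 1 (UUG, Leu): 2 synonymous substitutions.
Codon 2 (AGG, Arg): 2 synonymous substitutions.
Codon 3 (ACA, Thr): 3 synonymous substitutions.
Codon 4 (UGU, Cys): 1 synonymous substitution.
Total: 2 + 2 + 3 + 1 = 8.

8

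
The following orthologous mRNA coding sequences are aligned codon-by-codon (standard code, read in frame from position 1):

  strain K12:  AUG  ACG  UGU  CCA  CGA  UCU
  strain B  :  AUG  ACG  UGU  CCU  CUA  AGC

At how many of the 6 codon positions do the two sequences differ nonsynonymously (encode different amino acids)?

Codon 1: AUG Met / AUG Met — identical.
Codon 2: ACG Thr / ACG Thr — identical.
Codon 3: UGU Cys / UGU Cys — identical.
Codon 4: CCA Pro / CCU Pro — synonymous.
Codon 5: CGA Arg / CUA Leu — nonsynonymous.
Codon 6: UCU Ser / AGC Ser — synonymous.
Nonsynonymous differences: 1.

1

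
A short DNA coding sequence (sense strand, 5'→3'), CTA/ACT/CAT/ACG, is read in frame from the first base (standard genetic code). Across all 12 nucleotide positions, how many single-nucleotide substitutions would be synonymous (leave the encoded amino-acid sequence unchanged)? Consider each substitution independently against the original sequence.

11

Codon 1 (CTA, Leu): 4 synonymous substitutions.
Codon 2 (ACT, Thr): 3 synonymous substitutions.
Codon 3 (CAT, His): 1 synonymous substitution.
Codon 4 (ACG, Thr): 3 synonymous substitutions.
Total: 4 + 3 + 1 + 3 = 11.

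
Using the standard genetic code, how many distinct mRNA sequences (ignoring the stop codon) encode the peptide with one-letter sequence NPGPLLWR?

Asn: 2 codons.
Pro: 4 codons.
Gly: 4 codons.
Pro: 4 codons.
Leu: 6 codons.
Leu: 6 codons.
Trp: 1 codon.
Arg: 6 codons.
2 × 4 × 4 × 4 × 6 × 6 × 1 × 6 = 27648.

27648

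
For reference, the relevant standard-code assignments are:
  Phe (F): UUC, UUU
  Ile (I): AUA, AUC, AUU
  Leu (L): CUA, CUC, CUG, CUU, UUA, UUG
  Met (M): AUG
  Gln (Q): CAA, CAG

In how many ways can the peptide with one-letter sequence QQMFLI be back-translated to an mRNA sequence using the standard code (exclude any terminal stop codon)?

144

Gln: 2 codons.
Gln: 2 codons.
Met: 1 codon.
Phe: 2 codons.
Leu: 6 codons.
Ile: 3 codons.
2 × 2 × 1 × 2 × 6 × 3 = 144.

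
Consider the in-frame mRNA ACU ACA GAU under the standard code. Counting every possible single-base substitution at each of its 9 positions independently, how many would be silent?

7

Codon 1 (ACU, Thr): 3 synonymous substitutions.
Codon 2 (ACA, Thr): 3 synonymous substitutions.
Codon 3 (GAU, Asp): 1 synonymous substitution.
Total: 3 + 3 + 1 = 7.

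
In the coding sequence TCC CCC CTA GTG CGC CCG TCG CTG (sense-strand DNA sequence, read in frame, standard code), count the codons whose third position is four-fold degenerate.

Codon 1 TCC (Ser): third position 4-fold.
Codon 2 CCC (Pro): third position 4-fold.
Codon 3 CTA (Leu): third position 4-fold.
Codon 4 GTG (Val): third position 4-fold.
Codon 5 CGC (Arg): third position 4-fold.
Codon 6 CCG (Pro): third position 4-fold.
Codon 7 TCG (Ser): third position 4-fold.
Codon 8 CTG (Leu): third position 4-fold.
Four-fold degenerate third positions: 8.

8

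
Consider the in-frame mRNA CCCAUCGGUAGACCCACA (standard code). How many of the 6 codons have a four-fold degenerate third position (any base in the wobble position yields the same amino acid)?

Codon 1 CCC (Pro): third position 4-fold.
Codon 2 AUC (Ile): third position 3-fold.
Codon 3 GGU (Gly): third position 4-fold.
Codon 4 AGA (Arg): third position 2-fold.
Codon 5 CCC (Pro): third position 4-fold.
Codon 6 ACA (Thr): third position 4-fold.
Four-fold degenerate third positions: 4.

4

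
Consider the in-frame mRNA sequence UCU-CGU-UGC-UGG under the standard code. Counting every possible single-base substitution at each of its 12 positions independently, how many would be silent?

Codon 1 (UCU, Ser): 3 synonymous substitutions.
Codon 2 (CGU, Arg): 3 synonymous substitutions.
Codon 3 (UGC, Cys): 1 synonymous substitution.
Codon 4 (UGG, Trp): 0 synonymous substitutions.
Total: 3 + 3 + 1 + 0 = 7.

7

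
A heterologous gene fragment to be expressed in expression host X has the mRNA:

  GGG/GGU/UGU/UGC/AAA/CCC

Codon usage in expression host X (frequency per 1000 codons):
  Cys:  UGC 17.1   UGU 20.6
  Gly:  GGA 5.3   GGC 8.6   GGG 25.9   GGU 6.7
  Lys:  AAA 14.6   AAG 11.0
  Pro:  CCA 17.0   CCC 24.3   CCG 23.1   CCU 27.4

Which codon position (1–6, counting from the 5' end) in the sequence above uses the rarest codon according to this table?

2

Codon 1 GGG (Gly): 25.9 per 1000.
Codon 2 GGU (Gly): 6.7 per 1000.
Codon 3 UGU (Cys): 20.6 per 1000.
Codon 4 UGC (Cys): 17.1 per 1000.
Codon 5 AAA (Lys): 14.6 per 1000.
Codon 6 CCC (Pro): 24.3 per 1000.
Lowest frequency is 6.7 at codon 2.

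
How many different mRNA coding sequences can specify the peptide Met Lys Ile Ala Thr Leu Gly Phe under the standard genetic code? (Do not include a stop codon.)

Met: 1 codon.
Lys: 2 codons.
Ile: 3 codons.
Ala: 4 codons.
Thr: 4 codons.
Leu: 6 codons.
Gly: 4 codons.
Phe: 2 codons.
1 × 2 × 3 × 4 × 4 × 6 × 4 × 2 = 4608.

4608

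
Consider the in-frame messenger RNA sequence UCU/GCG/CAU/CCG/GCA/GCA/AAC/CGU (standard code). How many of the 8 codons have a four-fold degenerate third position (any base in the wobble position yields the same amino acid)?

Codon 1 UCU (Ser): third position 4-fold.
Codon 2 GCG (Ala): third position 4-fold.
Codon 3 CAU (His): third position 2-fold.
Codon 4 CCG (Pro): third position 4-fold.
Codon 5 GCA (Ala): third position 4-fold.
Codon 6 GCA (Ala): third position 4-fold.
Codon 7 AAC (Asn): third position 2-fold.
Codon 8 CGU (Arg): third position 4-fold.
Four-fold degenerate third positions: 6.

6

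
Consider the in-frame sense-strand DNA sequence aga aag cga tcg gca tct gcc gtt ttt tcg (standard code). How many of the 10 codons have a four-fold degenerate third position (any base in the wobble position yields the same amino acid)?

Codon 1 AGA (Arg): third position 2-fold.
Codon 2 AAG (Lys): third position 2-fold.
Codon 3 CGA (Arg): third position 4-fold.
Codon 4 TCG (Ser): third position 4-fold.
Codon 5 GCA (Ala): third position 4-fold.
Codon 6 TCT (Ser): third position 4-fold.
Codon 7 GCC (Ala): third position 4-fold.
Codon 8 GTT (Val): third position 4-fold.
Codon 9 TTT (Phe): third position 2-fold.
Codon 10 TCG (Ser): third position 4-fold.
Four-fold degenerate third positions: 7.

7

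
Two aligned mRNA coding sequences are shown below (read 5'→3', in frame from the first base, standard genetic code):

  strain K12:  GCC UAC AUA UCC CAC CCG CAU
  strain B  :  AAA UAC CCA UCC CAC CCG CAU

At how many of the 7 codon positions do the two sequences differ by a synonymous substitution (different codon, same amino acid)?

Codon 1: GCC Ala / AAA Lys — nonsynonymous.
Codon 2: UAC Tyr / UAC Tyr — identical.
Codon 3: AUA Ile / CCA Pro — nonsynonymous.
Codon 4: UCC Ser / UCC Ser — identical.
Codon 5: CAC His / CAC His — identical.
Codon 6: CCG Pro / CCG Pro — identical.
Codon 7: CAU His / CAU His — identical.
Synonymous differences: 0.

0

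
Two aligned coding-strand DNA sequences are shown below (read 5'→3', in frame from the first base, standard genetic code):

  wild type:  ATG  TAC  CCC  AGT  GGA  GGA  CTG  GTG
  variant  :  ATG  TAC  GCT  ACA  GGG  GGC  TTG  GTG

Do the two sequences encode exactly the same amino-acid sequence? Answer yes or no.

no

Codon 1: ATG Met / ATG Met — identical.
Codon 2: TAC Tyr / TAC Tyr — identical.
Codon 3: CCC Pro / GCT Ala — nonsynonymous.
Codon 4: AGT Ser / ACA Thr — nonsynonymous.
Codon 5: GGA Gly / GGG Gly — synonymous.
Codon 6: GGA Gly / GGC Gly — synonymous.
Codon 7: CTG Leu / TTG Leu — synonymous.
Codon 8: GTG Val / GTG Val — identical.
Nonsynonymous differences: 2 → different protein.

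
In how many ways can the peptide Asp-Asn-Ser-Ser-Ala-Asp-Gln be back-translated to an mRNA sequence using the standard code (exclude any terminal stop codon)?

Asp: 2 codons.
Asn: 2 codons.
Ser: 6 codons.
Ser: 6 codons.
Ala: 4 codons.
Asp: 2 codons.
Gln: 2 codons.
2 × 2 × 6 × 6 × 4 × 2 × 2 = 2304.

2304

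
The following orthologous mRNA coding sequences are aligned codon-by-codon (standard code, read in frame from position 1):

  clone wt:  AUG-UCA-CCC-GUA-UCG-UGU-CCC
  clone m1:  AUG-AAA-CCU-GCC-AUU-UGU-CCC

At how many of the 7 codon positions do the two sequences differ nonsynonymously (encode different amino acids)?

Codon 1: AUG Met / AUG Met — identical.
Codon 2: UCA Ser / AAA Lys — nonsynonymous.
Codon 3: CCC Pro / CCU Pro — synonymous.
Codon 4: GUA Val / GCC Ala — nonsynonymous.
Codon 5: UCG Ser / AUU Ile — nonsynonymous.
Codon 6: UGU Cys / UGU Cys — identical.
Codon 7: CCC Pro / CCC Pro — identical.
Nonsynonymous differences: 3.

3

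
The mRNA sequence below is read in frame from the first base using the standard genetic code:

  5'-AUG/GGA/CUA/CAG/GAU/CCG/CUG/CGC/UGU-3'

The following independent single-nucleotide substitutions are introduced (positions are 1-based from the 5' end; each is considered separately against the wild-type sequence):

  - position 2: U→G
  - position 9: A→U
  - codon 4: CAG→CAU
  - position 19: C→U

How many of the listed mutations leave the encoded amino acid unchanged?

Codon 1: AUG (Met) → AGG (Arg) — missense.
Codon 3: CUA (Leu) → CUU (Leu) — synonymous.
Codon 4: CAG (Gln) → CAU (His) — missense.
Codon 7: CUG (Leu) → UUG (Leu) — synonymous.
Synonymous: 2 of 4.

2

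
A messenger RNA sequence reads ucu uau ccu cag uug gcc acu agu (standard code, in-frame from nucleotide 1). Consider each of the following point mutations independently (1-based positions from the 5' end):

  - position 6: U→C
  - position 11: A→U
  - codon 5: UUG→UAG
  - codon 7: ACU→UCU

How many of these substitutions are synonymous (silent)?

1

Codon 2: UAU (Tyr) → UAC (Tyr) — synonymous.
Codon 4: CAG (Gln) → CUG (Leu) — missense.
Codon 5: UUG (Leu) → UAG (Stop) — nonsense.
Codon 7: ACU (Thr) → UCU (Ser) — missense.
Synonymous: 1 of 4.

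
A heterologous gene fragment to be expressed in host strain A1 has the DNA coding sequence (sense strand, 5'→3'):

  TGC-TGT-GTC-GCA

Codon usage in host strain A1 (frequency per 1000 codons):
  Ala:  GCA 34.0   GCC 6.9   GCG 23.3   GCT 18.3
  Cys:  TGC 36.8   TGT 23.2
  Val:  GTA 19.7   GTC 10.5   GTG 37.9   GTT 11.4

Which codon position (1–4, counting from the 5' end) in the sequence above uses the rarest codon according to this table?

Codon 1 TGC (Cys): 36.8 per 1000.
Codon 2 TGT (Cys): 23.2 per 1000.
Codon 3 GTC (Val): 10.5 per 1000.
Codon 4 GCA (Ala): 34.0 per 1000.
Lowest frequency is 10.5 at codon 3.

3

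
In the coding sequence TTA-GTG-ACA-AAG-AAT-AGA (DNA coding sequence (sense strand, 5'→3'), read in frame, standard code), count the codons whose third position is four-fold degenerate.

2

Codon 1 TTA (Leu): third position 2-fold.
Codon 2 GTG (Val): third position 4-fold.
Codon 3 ACA (Thr): third position 4-fold.
Codon 4 AAG (Lys): third position 2-fold.
Codon 5 AAT (Asn): third position 2-fold.
Codon 6 AGA (Arg): third position 2-fold.
Four-fold degenerate third positions: 2.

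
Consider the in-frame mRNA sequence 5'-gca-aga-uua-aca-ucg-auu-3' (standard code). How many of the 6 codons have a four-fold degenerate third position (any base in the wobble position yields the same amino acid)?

Codon 1 GCA (Ala): third position 4-fold.
Codon 2 AGA (Arg): third position 2-fold.
Codon 3 UUA (Leu): third position 2-fold.
Codon 4 ACA (Thr): third position 4-fold.
Codon 5 UCG (Ser): third position 4-fold.
Codon 6 AUU (Ile): third position 3-fold.
Four-fold degenerate third positions: 3.

3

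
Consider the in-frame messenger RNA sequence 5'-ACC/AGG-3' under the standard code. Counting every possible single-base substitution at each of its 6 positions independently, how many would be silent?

Codon 1 (ACC, Thr): 3 synonymous substitutions.
Codon 2 (AGG, Arg): 2 synonymous substitutions.
Total: 3 + 2 = 5.

5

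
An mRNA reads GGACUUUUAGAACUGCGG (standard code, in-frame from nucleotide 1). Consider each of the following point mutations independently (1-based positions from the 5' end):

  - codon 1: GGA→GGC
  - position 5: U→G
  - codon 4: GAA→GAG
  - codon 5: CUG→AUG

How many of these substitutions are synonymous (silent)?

2

Codon 1: GGA (Gly) → GGC (Gly) — synonymous.
Codon 2: CUU (Leu) → CGU (Arg) — missense.
Codon 4: GAA (Glu) → GAG (Glu) — synonymous.
Codon 5: CUG (Leu) → AUG (Met) — missense.
Synonymous: 2 of 4.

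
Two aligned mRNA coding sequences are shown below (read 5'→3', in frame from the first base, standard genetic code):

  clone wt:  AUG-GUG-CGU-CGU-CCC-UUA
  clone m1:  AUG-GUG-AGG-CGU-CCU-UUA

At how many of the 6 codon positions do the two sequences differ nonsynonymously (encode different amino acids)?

0

Codon 1: AUG Met / AUG Met — identical.
Codon 2: GUG Val / GUG Val — identical.
Codon 3: CGU Arg / AGG Arg — synonymous.
Codon 4: CGU Arg / CGU Arg — identical.
Codon 5: CCC Pro / CCU Pro — synonymous.
Codon 6: UUA Leu / UUA Leu — identical.
Nonsynonymous differences: 0.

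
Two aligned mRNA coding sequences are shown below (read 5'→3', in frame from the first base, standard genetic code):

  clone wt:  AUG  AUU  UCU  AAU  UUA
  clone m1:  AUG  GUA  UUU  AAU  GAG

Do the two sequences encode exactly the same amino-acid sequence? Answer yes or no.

no

Codon 1: AUG Met / AUG Met — identical.
Codon 2: AUU Ile / GUA Val — nonsynonymous.
Codon 3: UCU Ser / UUU Phe — nonsynonymous.
Codon 4: AAU Asn / AAU Asn — identical.
Codon 5: UUA Leu / GAG Glu — nonsynonymous.
Nonsynonymous differences: 3 → different protein.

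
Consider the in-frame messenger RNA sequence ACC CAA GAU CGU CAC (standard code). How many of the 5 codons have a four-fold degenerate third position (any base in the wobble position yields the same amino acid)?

Codon 1 ACC (Thr): third position 4-fold.
Codon 2 CAA (Gln): third position 2-fold.
Codon 3 GAU (Asp): third position 2-fold.
Codon 4 CGU (Arg): third position 4-fold.
Codon 5 CAC (His): third position 2-fold.
Four-fold degenerate third positions: 2.

2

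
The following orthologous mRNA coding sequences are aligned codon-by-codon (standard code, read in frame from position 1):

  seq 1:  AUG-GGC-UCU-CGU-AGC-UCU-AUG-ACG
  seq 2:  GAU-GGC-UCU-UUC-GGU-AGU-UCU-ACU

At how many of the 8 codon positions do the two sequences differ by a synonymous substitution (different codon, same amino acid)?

Codon 1: AUG Met / GAU Asp — nonsynonymous.
Codon 2: GGC Gly / GGC Gly — identical.
Codon 3: UCU Ser / UCU Ser — identical.
Codon 4: CGU Arg / UUC Phe — nonsynonymous.
Codon 5: AGC Ser / GGU Gly — nonsynonymous.
Codon 6: UCU Ser / AGU Ser — synonymous.
Codon 7: AUG Met / UCU Ser — nonsynonymous.
Codon 8: ACG Thr / ACU Thr — synonymous.
Synonymous differences: 2.

2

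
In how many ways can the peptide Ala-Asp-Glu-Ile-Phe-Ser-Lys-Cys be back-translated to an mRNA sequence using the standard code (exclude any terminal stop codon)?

2304

Ala: 4 codons.
Asp: 2 codons.
Glu: 2 codons.
Ile: 3 codons.
Phe: 2 codons.
Ser: 6 codons.
Lys: 2 codons.
Cys: 2 codons.
4 × 2 × 2 × 3 × 2 × 6 × 2 × 2 = 2304.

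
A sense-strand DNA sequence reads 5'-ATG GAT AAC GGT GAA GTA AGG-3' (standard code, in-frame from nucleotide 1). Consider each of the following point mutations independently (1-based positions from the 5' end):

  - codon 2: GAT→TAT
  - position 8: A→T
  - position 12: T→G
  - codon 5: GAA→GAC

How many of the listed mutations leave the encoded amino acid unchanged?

Codon 2: GAT (Asp) → TAT (Tyr) — missense.
Codon 3: AAC (Asn) → ATC (Ile) — missense.
Codon 4: GGT (Gly) → GGG (Gly) — synonymous.
Codon 5: GAA (Glu) → GAC (Asp) — missense.
Synonymous: 1 of 4.

1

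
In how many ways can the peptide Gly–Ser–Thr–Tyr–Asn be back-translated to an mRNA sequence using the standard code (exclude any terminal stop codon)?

384

Gly: 4 codons.
Ser: 6 codons.
Thr: 4 codons.
Tyr: 2 codons.
Asn: 2 codons.
4 × 6 × 4 × 2 × 2 = 384.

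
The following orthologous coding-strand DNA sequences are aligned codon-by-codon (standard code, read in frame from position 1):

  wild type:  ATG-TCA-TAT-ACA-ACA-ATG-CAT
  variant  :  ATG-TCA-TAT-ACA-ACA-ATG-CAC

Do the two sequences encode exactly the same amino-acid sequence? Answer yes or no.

Codon 1: ATG Met / ATG Met — identical.
Codon 2: TCA Ser / TCA Ser — identical.
Codon 3: TAT Tyr / TAT Tyr — identical.
Codon 4: ACA Thr / ACA Thr — identical.
Codon 5: ACA Thr / ACA Thr — identical.
Codon 6: ATG Met / ATG Met — identical.
Codon 7: CAT His / CAC His — synonymous.
Nonsynonymous differences: 0 → same protein.

yes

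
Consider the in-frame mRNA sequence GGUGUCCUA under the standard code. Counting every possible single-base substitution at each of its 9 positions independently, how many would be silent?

10

Codon 1 (GGU, Gly): 3 synonymous substitutions.
Codon 2 (GUC, Val): 3 synonymous substitutions.
Codon 3 (CUA, Leu): 4 synonymous substitutions.
Total: 3 + 3 + 4 = 10.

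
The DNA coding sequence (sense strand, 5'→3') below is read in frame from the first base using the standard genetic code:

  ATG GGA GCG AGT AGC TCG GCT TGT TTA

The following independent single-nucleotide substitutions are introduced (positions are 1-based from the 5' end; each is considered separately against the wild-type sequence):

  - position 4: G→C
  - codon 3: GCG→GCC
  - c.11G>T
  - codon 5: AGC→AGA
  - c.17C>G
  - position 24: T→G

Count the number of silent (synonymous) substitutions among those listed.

Codon 2: GGA (Gly) → CGA (Arg) — missense.
Codon 3: GCG (Ala) → GCC (Ala) — synonymous.
Codon 4: AGT (Ser) → ATT (Ile) — missense.
Codon 5: AGC (Ser) → AGA (Arg) — missense.
Codon 6: TCG (Ser) → TGG (Trp) — missense.
Codon 8: TGT (Cys) → TGG (Trp) — missense.
Synonymous: 1 of 6.

1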